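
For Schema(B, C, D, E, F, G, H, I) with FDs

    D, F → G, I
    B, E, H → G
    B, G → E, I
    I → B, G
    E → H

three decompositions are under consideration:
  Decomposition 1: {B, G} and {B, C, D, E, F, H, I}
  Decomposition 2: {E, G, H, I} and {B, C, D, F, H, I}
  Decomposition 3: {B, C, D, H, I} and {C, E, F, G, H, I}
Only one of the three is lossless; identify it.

Decomposition 1: common = {B}, closure = {B} → lossy.
Decomposition 2: common = {H, I}, closure = {B, E, G, H, I} → lossless.
Decomposition 3: common = {C, H, I}, closure = {B, C, E, G, H, I} → lossy.

Decomposition 2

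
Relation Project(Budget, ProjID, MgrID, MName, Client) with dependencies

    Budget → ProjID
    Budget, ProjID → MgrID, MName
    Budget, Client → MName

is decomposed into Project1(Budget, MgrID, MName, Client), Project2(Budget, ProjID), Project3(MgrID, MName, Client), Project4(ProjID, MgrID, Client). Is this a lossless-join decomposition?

Chase test. Columns are Budget, ProjID, MgrID, MName, Client; row i has aⱼ where attribute j ∈ Projecti, else bᵢⱼ.
Initial tableau (one row per fragment):
  row 1: a1 b12 a3 a4 a5
  row 2: a1 a2 b23 b24 b25
  row 3: b31 b32 a3 a4 a5
  row 4: b41 a2 a3 b44 a5
Rows 1 and 2 agree on Budget; apply Budget→ProjID and equate their ProjID entries.
Rows 1 and 2 agree on Budget, ProjID; apply Budget, ProjID→MgrID, MName and equate their MgrID, MName entries.
Row 1 is now all distinguished symbols — the join is lossless.

Yes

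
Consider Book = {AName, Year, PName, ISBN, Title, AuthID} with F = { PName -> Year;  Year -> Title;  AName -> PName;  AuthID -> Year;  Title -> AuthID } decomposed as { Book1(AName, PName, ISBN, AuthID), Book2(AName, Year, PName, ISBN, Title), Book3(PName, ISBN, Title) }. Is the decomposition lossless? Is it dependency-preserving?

Lossless test (chase): Rows 1 and 2 agree on PName; apply PName→Year and equate their Year entries. Rows 1 and 3 agree on PName; apply PName→Year and equate their Year entries. Rows 1 and 2 agree on Year; apply Year→Title and equate their Title entries. Rows 1 and 2 agree on Title; apply Title→AuthID and equate their AuthID entries. Rows 1 and 3 agree on Title; apply Title→AuthID and equate their AuthID entries. Row 1 is now all distinguished symbols — the join is lossless.
Dependency preservation: the restricted closure of {AuthID} across the fragments never reaches {Year}, so AuthID → Year cannot be enforced without a join — not preserved.

lossless but not dependency-preserving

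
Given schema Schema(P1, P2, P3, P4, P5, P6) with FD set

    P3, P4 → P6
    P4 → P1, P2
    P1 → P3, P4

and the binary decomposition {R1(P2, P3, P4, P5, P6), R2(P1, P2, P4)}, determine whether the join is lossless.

Yes

Common attributes: R1 ∩ R2 = {P2, P4}.
Closure of {P2, P4}: P4 → P1, P2 applies, adding P1; P1 → P3, P4 applies, adding P3; P3, P4 → P6 applies, adding P6. So (P2, P4)⁺ = {P1, P2, P3, P4, P6}.
This closure contains every attribute of R2, so R1 ∩ R2 → R2. The join is lossless.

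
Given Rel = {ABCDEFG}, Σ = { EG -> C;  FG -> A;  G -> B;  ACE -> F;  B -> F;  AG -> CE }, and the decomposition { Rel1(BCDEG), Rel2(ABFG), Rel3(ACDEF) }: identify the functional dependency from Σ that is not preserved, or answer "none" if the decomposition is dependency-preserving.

EG → C lies within Rel1.
FG → A lies within Rel2.
G → B lies within Rel1.
ACE → F lies within Rel3.
B → F lies within Rel2.
AG → CE: restricted closure across fragments reaches CE.
Every dependency is enforceable on the fragments, so the decomposition is dependency-preserving.

none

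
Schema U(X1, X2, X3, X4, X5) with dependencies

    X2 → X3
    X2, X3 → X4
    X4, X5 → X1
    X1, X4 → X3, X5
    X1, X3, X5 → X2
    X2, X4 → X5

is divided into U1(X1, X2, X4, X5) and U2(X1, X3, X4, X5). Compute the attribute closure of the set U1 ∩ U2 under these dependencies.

U1 ∩ U2 = {X1, X4, X5}.
X1, X4 → X3, X5 applies, adding X3
X1, X3, X5 → X2 applies, adding X2
Closure: {X1, X2, X3, X4, X5}.

X1, X2, X3, X4, X5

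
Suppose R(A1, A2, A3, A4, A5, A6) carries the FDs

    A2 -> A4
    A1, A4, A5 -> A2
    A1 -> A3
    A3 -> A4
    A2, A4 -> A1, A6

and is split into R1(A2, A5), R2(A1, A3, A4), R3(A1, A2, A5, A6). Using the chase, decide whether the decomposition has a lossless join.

Chase test. Columns are A1, A2, A3, A4, A5, A6; row i has aⱼ where attribute j ∈ Ri, else bᵢⱼ.
Initial tableau (one row per fragment):
  row 1: b11 a2 b13 b14 a5 b16
  row 2: a1 b22 a3 a4 b25 b26
  row 3: a1 a2 b33 b34 a5 a6
Rows 1 and 3 agree on A2; apply A2→A4 and equate their A4 entries.
Rows 2 and 3 agree on A1; apply A1→A3 and equate their A3 entries.
Rows 2 and 3 agree on A3; apply A3→A4 and equate their A4 entries.
Rows 1 and 3 agree on A2, A4; apply A2, A4→A1, A6 and equate their A1, A6 entries.
Rows 1 and 2 agree on A1; apply A1→A3 and equate their A3 entries.
Row 1 is now all distinguished symbols — the join is lossless.

Yes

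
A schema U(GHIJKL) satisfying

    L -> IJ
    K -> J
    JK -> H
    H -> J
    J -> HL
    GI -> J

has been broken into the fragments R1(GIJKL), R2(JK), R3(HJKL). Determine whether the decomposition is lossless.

Yes

Chase test. Columns are GHIJKL; row i has aⱼ where attribute j ∈ Ri, else bᵢⱼ.
Initial tableau (one row per fragment):
  row 1: a1 b12 a3 a4 a5 a6
  row 2: b21 b22 b23 a4 a5 b26
  row 3: b31 a2 b33 a4 a5 a6
Rows 1 and 3 agree on L; apply L→IJ and equate their IJ entries.
Rows 1 and 2 agree on JK; apply JK→H and equate their H entries.
Rows 1 and 3 agree on JK; apply JK→H and equate their H entries.
Rows 1 and 2 agree on J; apply J→HL and equate their HL entries.
Rows 1 and 2 agree on L; apply L→IJ and equate their IJ entries.
Row 1 is now all distinguished symbols — the join is lossless.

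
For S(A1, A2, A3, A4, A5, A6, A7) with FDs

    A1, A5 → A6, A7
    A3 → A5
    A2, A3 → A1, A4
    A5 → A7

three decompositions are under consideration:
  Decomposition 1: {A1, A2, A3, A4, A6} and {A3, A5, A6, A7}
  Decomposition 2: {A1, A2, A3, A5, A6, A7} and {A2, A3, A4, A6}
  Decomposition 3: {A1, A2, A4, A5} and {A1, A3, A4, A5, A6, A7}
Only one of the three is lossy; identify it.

Decomposition 3

Decomposition 1: common = {A3, A6}, closure = {A3, A5, A6, A7} → lossless.
Decomposition 2: common = {A2, A3, A6}, closure = {A1, A2, A3, A4, A5, A6, A7} → lossless.
Decomposition 3: common = {A1, A4, A5}, closure = {A1, A4, A5, A6, A7} → lossy.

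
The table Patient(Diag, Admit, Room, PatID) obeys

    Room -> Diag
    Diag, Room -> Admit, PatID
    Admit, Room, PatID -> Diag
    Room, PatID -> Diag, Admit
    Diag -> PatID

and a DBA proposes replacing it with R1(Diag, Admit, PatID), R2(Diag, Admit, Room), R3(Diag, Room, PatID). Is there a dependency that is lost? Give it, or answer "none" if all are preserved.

Room → Diag lies within R2.
Diag, Room → Admit, PatID: restricted closure across fragments reaches Admit, PatID.
Admit, Room, PatID → Diag: restricted closure across fragments reaches Diag.
Room, PatID → Diag, Admit: restricted closure across fragments reaches Diag, Admit.
Diag → PatID lies within R1.
Every dependency is enforceable on the fragments, so the decomposition is dependency-preserving.

none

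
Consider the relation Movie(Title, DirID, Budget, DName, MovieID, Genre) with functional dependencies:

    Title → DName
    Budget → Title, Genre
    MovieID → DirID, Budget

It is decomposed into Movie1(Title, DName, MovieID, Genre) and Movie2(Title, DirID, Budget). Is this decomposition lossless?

No

Common attributes: Movie1 ∩ Movie2 = {Title}.
Closure of {Title}: Title → DName applies, adding DName. So (Title)⁺ = {Title, DName}.
The closure contains neither all of Movie1 = {Title, DName, MovieID, Genre} nor all of Movie2 = {Title, DirID, Budget}, so the common attributes are not a superkey of either fragment. The join is lossy.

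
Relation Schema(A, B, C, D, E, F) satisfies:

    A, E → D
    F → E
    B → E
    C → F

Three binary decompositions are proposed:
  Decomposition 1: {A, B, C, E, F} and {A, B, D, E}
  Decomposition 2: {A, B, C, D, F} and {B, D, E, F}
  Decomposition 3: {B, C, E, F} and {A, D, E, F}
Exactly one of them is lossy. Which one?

Decomposition 1: common = {A, B, E}, closure = {A, B, D, E} → lossless.
Decomposition 2: common = {B, D, F}, closure = {B, D, E, F} → lossless.
Decomposition 3: common = {E, F}, closure = {E, F} → lossy.

Decomposition 3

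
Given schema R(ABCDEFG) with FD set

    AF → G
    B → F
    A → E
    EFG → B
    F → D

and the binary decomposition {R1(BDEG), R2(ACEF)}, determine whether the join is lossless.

Common attributes: R1 ∩ R2 = {E}.
No dependency enlarges {E}, so (E)⁺ = {E}.
The closure contains neither all of R1 = {BDEG} nor all of R2 = {ACEF}, so the common attributes are not a superkey of either fragment. The join is lossy.

No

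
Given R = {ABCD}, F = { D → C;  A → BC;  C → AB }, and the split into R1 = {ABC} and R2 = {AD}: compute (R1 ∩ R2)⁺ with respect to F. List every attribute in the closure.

R1 ∩ R2 = {A}.
A → BC applies, adding BC
Closure: {ABC}.

ABC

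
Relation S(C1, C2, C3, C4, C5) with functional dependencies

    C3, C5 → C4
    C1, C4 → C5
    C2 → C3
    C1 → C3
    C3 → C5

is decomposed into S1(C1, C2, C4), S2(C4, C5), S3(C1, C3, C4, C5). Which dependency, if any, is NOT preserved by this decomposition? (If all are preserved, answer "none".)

C2 → C3

Check C2 → C3: no single fragment contains all of {C2, C3}, and the restricted closure of {C2} across the fragments never reaches {C3}.
C3, C5 → C4 is preserved.
C1, C4 → C5 is preserved.
C1 → C3 is preserved.
C3 → C5 is preserved.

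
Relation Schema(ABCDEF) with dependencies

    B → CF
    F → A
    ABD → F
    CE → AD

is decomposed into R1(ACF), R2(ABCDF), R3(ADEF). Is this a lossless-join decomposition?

No

Chase test. Columns are ABCDEF; row i has aⱼ where attribute j ∈ Ri, else bᵢⱼ.
Initial tableau (one row per fragment):
  row 1: a1 b12 a3 b14 b15 a6
  row 2: a1 a2 a3 a4 b25 a6
  row 3: a1 b32 b33 a4 a5 a6
No row becomes fully distinguished — the join is lossy.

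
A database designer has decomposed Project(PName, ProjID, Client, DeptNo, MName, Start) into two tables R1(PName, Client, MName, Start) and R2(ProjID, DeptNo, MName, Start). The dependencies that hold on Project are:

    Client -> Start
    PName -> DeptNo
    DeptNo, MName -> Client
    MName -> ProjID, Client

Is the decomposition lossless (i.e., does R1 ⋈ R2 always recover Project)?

Common attributes: R1 ∩ R2 = {MName, Start}.
Closure of {MName, Start}: MName → ProjID, Client applies, adding ProjID, Client. So (MName, Start)⁺ = {ProjID, Client, MName, Start}.
The closure contains neither all of R1 = {PName, Client, MName, Start} nor all of R2 = {ProjID, DeptNo, MName, Start}, so the common attributes are not a superkey of either fragment. The join is lossy.

No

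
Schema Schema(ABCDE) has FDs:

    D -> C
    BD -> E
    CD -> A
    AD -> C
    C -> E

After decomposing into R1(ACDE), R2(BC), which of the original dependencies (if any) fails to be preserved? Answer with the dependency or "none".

none

D → C lies within R1.
BD → E: restricted closure across fragments reaches E.
CD → A lies within R1.
AD → C lies within R1.
C → E lies within R1.
Every dependency is enforceable on the fragments, so the decomposition is dependency-preserving.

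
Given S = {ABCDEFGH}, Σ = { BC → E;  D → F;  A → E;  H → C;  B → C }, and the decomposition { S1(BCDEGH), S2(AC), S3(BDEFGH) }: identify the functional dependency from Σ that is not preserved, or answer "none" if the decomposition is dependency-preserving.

A → E

Check A → E: no single fragment contains all of {AE}, and the restricted closure of {A} across the fragments never reaches {E}.
BC → E is preserved.
D → F is preserved.
H → C is preserved.
B → C is preserved.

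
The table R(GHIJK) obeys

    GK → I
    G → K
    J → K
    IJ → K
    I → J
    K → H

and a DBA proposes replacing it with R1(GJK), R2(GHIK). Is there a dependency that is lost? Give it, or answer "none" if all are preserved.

Check I → J: no single fragment contains all of {IJ}, and the restricted closure of {I} across the fragments never reaches {J}.
GK → I is preserved.
G → K is preserved.
J → K is preserved.
IJ → K is preserved.
K → H is preserved.

I → J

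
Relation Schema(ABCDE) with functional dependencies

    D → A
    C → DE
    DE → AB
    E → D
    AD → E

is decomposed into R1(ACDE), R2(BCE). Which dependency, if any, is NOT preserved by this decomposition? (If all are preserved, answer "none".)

none

D → A lies within R1.
C → DE lies within R1.
DE → AB: restricted closure across fragments reaches AB.
E → D lies within R1.
AD → E lies within R1.
Every dependency is enforceable on the fragments, so the decomposition is dependency-preserving.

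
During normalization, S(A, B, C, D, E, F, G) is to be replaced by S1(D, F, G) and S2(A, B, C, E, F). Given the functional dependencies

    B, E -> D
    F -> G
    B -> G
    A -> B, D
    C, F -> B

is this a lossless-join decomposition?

Common attributes: S1 ∩ S2 = {F}.
Closure of {F}: F → G applies, adding G. So (F)⁺ = {F, G}.
The closure contains neither all of S1 = {D, F, G} nor all of S2 = {A, B, C, E, F}, so the common attributes are not a superkey of either fragment. The join is lossy.

No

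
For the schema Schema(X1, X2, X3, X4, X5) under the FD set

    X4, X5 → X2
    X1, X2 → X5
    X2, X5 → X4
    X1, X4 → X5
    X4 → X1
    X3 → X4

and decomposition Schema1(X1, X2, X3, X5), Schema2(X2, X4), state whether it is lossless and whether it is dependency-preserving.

lossy and not dependency-preserving

Lossless test: (X2)⁺ = {X2}, which is a superkey of neither fragment — lossy.
Dependency preservation: the restricted closure of {X2, X5} across the fragments never reaches {X4}, so X2, X5 → X4 cannot be enforced without a join — not preserved.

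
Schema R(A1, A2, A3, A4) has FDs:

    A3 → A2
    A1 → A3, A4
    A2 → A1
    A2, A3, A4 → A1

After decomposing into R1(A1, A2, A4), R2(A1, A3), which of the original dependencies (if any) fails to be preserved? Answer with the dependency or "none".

A3 → A2: restricted closure across fragments reaches A2.
A1 → A3, A4: restricted closure across fragments reaches A3, A4.
A2 → A1 lies within R1.
A2, A3, A4 → A1: restricted closure across fragments reaches A1.
Every dependency is enforceable on the fragments, so the decomposition is dependency-preserving.

none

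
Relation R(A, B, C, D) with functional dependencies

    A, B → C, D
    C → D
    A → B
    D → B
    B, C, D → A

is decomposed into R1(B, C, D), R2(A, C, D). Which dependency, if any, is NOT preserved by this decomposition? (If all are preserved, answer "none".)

none

A, B → C, D: restricted closure across fragments reaches C, D.
C → D lies within R1.
A → B: restricted closure across fragments reaches B.
D → B lies within R1.
B, C, D → A: restricted closure across fragments reaches A.
Every dependency is enforceable on the fragments, so the decomposition is dependency-preserving.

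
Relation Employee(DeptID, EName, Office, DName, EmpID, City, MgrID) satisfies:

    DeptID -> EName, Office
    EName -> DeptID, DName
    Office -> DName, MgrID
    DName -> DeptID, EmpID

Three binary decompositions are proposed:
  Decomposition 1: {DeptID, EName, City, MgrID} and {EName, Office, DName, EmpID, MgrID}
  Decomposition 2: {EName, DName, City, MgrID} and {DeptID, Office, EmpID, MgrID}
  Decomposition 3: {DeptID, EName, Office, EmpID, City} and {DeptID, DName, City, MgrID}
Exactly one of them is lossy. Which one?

Decomposition 1: common = {EName, MgrID}, closure = {DeptID, EName, Office, DName, EmpID, MgrID} → lossless.
Decomposition 2: common = {MgrID}, closure = {MgrID} → lossy.
Decomposition 3: common = {DeptID, City}, closure = {DeptID, EName, Office, DName, EmpID, City, MgrID} → lossless.

Decomposition 2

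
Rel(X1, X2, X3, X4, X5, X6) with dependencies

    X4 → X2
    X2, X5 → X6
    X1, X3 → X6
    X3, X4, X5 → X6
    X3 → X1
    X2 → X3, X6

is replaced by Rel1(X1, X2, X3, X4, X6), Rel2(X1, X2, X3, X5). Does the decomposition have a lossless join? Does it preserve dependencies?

lossy but dependency-preserving

Lossless test: (X1, X2, X3)⁺ = {X1, X2, X3, X6}, which is a superkey of neither fragment — lossy.
Dependency preservation: X2, X5 → X6; X3, X4, X5 → X6 are not contained in any single fragment, but the restricted closure of each left-hand side across the fragments still reaches the right-hand side; the remaining FDs each lie inside some fragment. All dependencies are preserved.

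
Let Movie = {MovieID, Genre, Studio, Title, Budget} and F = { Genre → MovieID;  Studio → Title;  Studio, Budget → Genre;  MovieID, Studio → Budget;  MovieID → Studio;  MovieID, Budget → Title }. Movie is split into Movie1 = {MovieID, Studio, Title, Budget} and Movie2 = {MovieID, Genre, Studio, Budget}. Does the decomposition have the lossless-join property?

Common attributes: Movie1 ∩ Movie2 = {MovieID, Studio, Budget}.
Closure of {MovieID, Studio, Budget}: Studio → Title applies, adding Title; Studio, Budget → Genre applies, adding Genre. So (MovieID, Studio, Budget)⁺ = {MovieID, Genre, Studio, Title, Budget}.
This closure contains every attribute of Movie1, so Movie1 ∩ Movie2 → Movie1. The join is lossless.

Yes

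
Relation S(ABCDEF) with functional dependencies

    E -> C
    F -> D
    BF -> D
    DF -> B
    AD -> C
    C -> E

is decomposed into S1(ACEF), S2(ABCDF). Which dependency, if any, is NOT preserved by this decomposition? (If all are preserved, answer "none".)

none

E → C lies within S1.
F → D lies within S2.
BF → D lies within S2.
DF → B lies within S2.
AD → C lies within S2.
C → E lies within S1.
Every dependency is enforceable on the fragments, so the decomposition is dependency-preserving.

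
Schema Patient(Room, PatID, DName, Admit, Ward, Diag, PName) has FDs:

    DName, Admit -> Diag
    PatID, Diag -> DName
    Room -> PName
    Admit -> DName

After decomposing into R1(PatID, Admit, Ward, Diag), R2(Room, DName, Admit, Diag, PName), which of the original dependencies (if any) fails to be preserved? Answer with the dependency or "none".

PatID, Diag -> DName

Check PatID, Diag → DName: no single fragment contains all of {PatID, DName, Diag}, and the restricted closure of {PatID, Diag} across the fragments never reaches {DName}.
DName, Admit → Diag is preserved.
Room → PName is preserved.
Admit → DName is preserved.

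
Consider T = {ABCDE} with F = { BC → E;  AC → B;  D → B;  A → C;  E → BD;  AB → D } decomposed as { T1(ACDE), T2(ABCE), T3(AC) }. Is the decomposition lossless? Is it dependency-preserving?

Lossless test (chase): Rows 1 and 2 agree on AC; apply AC→B and equate their B entries. Rows 1 and 3 agree on AC; apply AC→B and equate their B entries. Rows 1 and 2 agree on E; apply E→BD and equate their BD entries. Rows 1 and 3 agree on AB; apply AB→D and equate their D entries. Rows 1 and 3 agree on BC; apply BC→E and equate their E entries. Row 1 is now all distinguished symbols — the join is lossless.
Dependency preservation: the restricted closure of {D} across the fragments never reaches {B}, so D → B cannot be enforced without a join — not preserved.

lossless but not dependency-preserving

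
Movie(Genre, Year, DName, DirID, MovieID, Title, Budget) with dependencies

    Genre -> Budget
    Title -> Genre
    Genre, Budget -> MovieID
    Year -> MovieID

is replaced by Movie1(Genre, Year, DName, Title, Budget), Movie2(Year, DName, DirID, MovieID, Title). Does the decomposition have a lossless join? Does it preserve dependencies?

Lossless test: (Year, DName, Title)⁺ = {Genre, Year, DName, MovieID, Title, Budget}, which contains all of one fragment — lossless.
Dependency preservation: the restricted closure of {Genre, Budget} across the fragments never reaches {MovieID}, so Genre, Budget → MovieID cannot be enforced without a join — not preserved.

lossless but not dependency-preserving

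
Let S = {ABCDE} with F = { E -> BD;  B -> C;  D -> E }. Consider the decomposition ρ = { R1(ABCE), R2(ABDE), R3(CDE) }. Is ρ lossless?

Yes

Chase test. Columns are ABCDE; row i has aⱼ where attribute j ∈ Ri, else bᵢⱼ.
Initial tableau (one row per fragment):
  row 1: a1 a2 a3 b14 a5
  row 2: a1 a2 b23 a4 a5
  row 3: b31 b32 a3 a4 a5
Rows 1 and 2 agree on E; apply E→BD and equate their BD entries.
Rows 1 and 3 agree on E; apply E→BD and equate their BD entries.
Rows 1 and 2 agree on B; apply B→C and equate their C entries.
Row 1 is now all distinguished symbols — the join is lossless.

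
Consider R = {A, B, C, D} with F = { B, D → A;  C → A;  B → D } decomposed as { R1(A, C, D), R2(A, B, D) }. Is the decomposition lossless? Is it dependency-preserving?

lossy but dependency-preserving

Lossless test: (A, D)⁺ = {A, D}, which is a superkey of neither fragment — lossy.
Dependency preservation: every FD's attributes lie within a single fragment, so each can be enforced locally — preserved.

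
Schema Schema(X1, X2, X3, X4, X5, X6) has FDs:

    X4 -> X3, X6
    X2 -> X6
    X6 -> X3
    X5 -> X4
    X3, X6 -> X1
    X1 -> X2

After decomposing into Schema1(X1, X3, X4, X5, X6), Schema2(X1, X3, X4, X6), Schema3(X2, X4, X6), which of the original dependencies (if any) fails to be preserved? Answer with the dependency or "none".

X4 → X3, X6 lies within Schema1.
X2 → X6 lies within Schema3.
X6 → X3 lies within Schema1.
X5 → X4 lies within Schema1.
X3, X6 → X1 lies within Schema1.
X1 → X2: restricted closure across fragments reaches X2.
Every dependency is enforceable on the fragments, so the decomposition is dependency-preserving.

none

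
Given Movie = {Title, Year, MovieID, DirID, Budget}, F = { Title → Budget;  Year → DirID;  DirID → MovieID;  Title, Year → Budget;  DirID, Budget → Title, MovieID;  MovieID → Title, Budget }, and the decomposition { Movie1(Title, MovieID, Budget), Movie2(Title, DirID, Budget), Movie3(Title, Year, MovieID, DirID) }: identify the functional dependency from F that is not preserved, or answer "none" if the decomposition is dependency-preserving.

Title → Budget lies within Movie1.
Year → DirID lies within Movie3.
DirID → MovieID lies within Movie3.
Title, Year → Budget: restricted closure across fragments reaches Budget.
DirID, Budget → Title, MovieID: restricted closure across fragments reaches Title, MovieID.
MovieID → Title, Budget lies within Movie1.
Every dependency is enforceable on the fragments, so the decomposition is dependency-preserving.

none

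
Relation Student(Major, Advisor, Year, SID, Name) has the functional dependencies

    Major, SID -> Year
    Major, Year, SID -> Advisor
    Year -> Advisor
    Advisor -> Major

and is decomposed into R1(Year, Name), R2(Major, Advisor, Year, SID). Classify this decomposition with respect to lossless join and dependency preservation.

Lossless test: (Year)⁺ = {Major, Advisor, Year}, which is a superkey of neither fragment — lossy.
Dependency preservation: every FD's attributes lie within a single fragment, so each can be enforced locally — preserved.

lossy but dependency-preserving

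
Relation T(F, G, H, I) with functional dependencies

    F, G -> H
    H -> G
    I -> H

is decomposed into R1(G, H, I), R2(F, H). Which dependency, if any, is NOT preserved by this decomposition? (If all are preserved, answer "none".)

Check F, G → H: no single fragment contains all of {F, G, H}, and the restricted closure of {F, G} across the fragments never reaches {H}.
H → G is preserved.
I → H is preserved.

F, G -> H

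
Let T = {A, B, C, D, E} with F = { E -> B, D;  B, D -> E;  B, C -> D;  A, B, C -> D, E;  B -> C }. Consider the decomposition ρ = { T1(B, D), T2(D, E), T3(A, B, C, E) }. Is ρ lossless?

Yes

Chase test. Columns are A, B, C, D, E; row i has aⱼ where attribute j ∈ Ti, else bᵢⱼ.
Initial tableau (one row per fragment):
  row 1: b11 a2 b13 a4 b15
  row 2: b21 b22 b23 a4 a5
  row 3: a1 a2 a3 b34 a5
Rows 2 and 3 agree on E; apply E→B, D and equate their B, D entries.
Rows 1 and 2 agree on B, D; apply B, D→E and equate their E entries.
Rows 1 and 2 agree on B; apply B→C and equate their C entries.
Rows 1 and 3 agree on B; apply B→C and equate their C entries.
Row 3 is now all distinguished symbols — the join is lossless.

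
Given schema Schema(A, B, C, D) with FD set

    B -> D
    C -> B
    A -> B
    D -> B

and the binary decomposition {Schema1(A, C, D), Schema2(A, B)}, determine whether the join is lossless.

Yes

Common attributes: Schema1 ∩ Schema2 = {A}.
Closure of {A}: A → B applies, adding B; B → D applies, adding D. So (A)⁺ = {A, B, D}.
This closure contains every attribute of Schema2, so Schema1 ∩ Schema2 → Schema2. The join is lossless.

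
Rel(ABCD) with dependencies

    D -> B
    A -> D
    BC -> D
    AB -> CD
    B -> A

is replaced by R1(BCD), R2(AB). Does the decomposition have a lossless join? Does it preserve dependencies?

lossless and dependency-preserving

Lossless test: (B)⁺ = {ABCD}, which contains all of one fragment — lossless.
Dependency preservation: A → D; AB → CD are not contained in any single fragment, but the restricted closure of each left-hand side across the fragments still reaches the right-hand side; the remaining FDs each lie inside some fragment. All dependencies are preserved.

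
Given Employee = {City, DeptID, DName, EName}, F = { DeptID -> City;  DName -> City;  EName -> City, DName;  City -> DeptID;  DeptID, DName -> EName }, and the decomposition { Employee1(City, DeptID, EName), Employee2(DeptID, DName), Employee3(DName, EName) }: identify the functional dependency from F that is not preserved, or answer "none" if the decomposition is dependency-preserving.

DeptID → City lies within Employee1.
DName → City: restricted closure across fragments reaches City.
EName → City, DName: restricted closure across fragments reaches City, DName.
City → DeptID lies within Employee1.
DeptID, DName → EName: restricted closure across fragments reaches EName.
Every dependency is enforceable on the fragments, so the decomposition is dependency-preserving.

none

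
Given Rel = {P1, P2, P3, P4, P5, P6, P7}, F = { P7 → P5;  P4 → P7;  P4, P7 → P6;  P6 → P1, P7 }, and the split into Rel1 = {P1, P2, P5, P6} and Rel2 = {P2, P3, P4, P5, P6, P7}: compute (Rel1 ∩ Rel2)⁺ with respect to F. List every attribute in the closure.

Rel1 ∩ Rel2 = {P2, P5, P6}.
P6 → P1, P7 applies, adding P1, P7
Closure: {P1, P2, P5, P6, P7}.

P1, P2, P5, P6, P7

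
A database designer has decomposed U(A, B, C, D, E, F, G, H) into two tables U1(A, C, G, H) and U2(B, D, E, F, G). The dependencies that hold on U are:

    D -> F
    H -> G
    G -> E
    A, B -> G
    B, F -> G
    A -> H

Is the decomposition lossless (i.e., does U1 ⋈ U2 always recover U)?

No

Common attributes: U1 ∩ U2 = {G}.
Closure of {G}: G → E applies, adding E. So (G)⁺ = {E, G}.
The closure contains neither all of U1 = {A, C, G, H} nor all of U2 = {B, D, E, F, G}, so the common attributes are not a superkey of either fragment. The join is lossy.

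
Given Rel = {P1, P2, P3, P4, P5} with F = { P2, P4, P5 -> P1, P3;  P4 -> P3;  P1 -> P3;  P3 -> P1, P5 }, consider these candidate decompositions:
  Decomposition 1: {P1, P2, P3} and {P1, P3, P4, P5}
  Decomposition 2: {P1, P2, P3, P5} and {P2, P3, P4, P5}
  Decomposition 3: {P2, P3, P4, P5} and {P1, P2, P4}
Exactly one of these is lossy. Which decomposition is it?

Decomposition 1: common = {P1, P3}, closure = {P1, P3, P5} → lossy.
Decomposition 2: common = {P2, P3, P5}, closure = {P1, P2, P3, P5} → lossless.
Decomposition 3: common = {P2, P4}, closure = {P1, P2, P3, P4, P5} → lossless.

Decomposition 1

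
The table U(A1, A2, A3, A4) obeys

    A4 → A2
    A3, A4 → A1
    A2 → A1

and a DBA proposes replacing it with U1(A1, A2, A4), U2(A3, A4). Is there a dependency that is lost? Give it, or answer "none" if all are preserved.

none

A4 → A2 lies within U1.
A3, A4 → A1: restricted closure across fragments reaches A1.
A2 → A1 lies within U1.
Every dependency is enforceable on the fragments, so the decomposition is dependency-preserving.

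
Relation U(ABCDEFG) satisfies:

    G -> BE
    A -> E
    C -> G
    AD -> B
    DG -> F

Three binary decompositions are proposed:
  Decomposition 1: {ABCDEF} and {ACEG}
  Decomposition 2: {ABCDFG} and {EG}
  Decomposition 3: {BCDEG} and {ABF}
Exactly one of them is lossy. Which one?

Decomposition 1: common = {ACE}, closure = {ABCEG} → lossless.
Decomposition 2: common = {G}, closure = {BEG} → lossless.
Decomposition 3: common = {B}, closure = {B} → lossy.

Decomposition 3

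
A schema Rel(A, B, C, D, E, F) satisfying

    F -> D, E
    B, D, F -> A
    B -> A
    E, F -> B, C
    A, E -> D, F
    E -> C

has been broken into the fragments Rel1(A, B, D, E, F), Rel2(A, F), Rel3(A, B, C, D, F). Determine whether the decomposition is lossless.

Yes

Chase test. Columns are A, B, C, D, E, F; row i has aⱼ where attribute j ∈ Reli, else bᵢⱼ.
Initial tableau (one row per fragment):
  row 1: a1 a2 b13 a4 a5 a6
  row 2: a1 b22 b23 b24 b25 a6
  row 3: a1 a2 a3 a4 b35 a6
Rows 1 and 2 agree on F; apply F→D, E and equate their D, E entries.
Rows 1 and 3 agree on F; apply F→D, E and equate their D, E entries.
Rows 1 and 2 agree on E, F; apply E, F→B, C and equate their B, C entries.
Rows 1 and 3 agree on E, F; apply E, F→B, C and equate their B, C entries.
Row 1 is now all distinguished symbols — the join is lossless.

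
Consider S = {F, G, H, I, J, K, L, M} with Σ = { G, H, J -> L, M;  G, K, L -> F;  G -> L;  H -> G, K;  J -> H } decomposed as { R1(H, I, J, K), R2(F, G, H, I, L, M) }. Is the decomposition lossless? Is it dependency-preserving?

Lossless test: (H, I)⁺ = {F, G, H, I, K, L}, which is a superkey of neither fragment — lossy.
Dependency preservation: the restricted closure of {G, H, J} across the fragments never reaches {L, M}, so G, H, J → L, M cannot be enforced without a join — not preserved.

lossy and not dependency-preserving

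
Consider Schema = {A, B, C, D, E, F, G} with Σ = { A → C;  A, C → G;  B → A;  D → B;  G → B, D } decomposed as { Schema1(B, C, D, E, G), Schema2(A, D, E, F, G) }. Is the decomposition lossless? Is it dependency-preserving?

lossless and dependency-preserving

Lossless test: (D, E, G)⁺ = {A, B, C, D, E, G}, which contains all of one fragment — lossless.
Dependency preservation: A → C; A, C → G; B → A are not contained in any single fragment, but the restricted closure of each left-hand side across the fragments still reaches the right-hand side; the remaining FDs each lie inside some fragment. All dependencies are preserved.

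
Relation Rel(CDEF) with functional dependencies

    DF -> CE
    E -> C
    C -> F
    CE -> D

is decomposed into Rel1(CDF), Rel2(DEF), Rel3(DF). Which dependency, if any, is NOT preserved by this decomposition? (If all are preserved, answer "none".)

none

DF → CE: restricted closure across fragments reaches CE.
E → C: restricted closure across fragments reaches C.
C → F lies within Rel1.
CE → D: restricted closure across fragments reaches D.
Every dependency is enforceable on the fragments, so the decomposition is dependency-preserving.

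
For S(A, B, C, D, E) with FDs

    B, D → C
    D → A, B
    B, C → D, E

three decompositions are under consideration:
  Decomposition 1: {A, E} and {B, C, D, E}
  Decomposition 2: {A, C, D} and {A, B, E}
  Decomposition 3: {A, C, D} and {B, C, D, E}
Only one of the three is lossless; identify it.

Decomposition 3

Decomposition 1: common = {E}, closure = {E} → lossy.
Decomposition 2: common = {A}, closure = {A} → lossy.
Decomposition 3: common = {C, D}, closure = {A, B, C, D, E} → lossless.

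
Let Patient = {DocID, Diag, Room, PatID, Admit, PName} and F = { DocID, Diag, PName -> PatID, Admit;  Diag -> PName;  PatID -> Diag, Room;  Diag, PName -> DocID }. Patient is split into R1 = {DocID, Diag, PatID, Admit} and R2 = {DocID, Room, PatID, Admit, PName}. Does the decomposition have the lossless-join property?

Common attributes: R1 ∩ R2 = {DocID, PatID, Admit}.
Closure of {DocID, PatID, Admit}: PatID → Diag, Room applies, adding Diag, Room; Diag → PName applies, adding PName. So (DocID, PatID, Admit)⁺ = {DocID, Diag, Room, PatID, Admit, PName}.
This closure contains every attribute of R1, so R1 ∩ R2 → R1. The join is lossless.

Yes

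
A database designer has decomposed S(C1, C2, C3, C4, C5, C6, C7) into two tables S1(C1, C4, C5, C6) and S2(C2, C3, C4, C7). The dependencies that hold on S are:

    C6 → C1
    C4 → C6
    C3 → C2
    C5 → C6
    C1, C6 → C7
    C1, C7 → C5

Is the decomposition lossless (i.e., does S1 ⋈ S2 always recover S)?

Common attributes: S1 ∩ S2 = {C4}.
Closure of {C4}: C4 → C6 applies, adding C6; C6 → C1 applies, adding C1; C1, C6 → C7 applies, adding C7; C1, C7 → C5 applies, adding C5. So (C4)⁺ = {C1, C4, C5, C6, C7}.
This closure contains every attribute of S1, so S1 ∩ S2 → S1. The join is lossless.

Yes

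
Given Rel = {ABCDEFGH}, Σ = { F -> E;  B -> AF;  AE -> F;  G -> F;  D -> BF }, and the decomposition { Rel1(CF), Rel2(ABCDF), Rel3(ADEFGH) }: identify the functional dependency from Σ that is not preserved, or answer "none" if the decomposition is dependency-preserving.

none

F → E lies within Rel3.
B → AF lies within Rel2.
AE → F lies within Rel3.
G → F lies within Rel3.
D → BF lies within Rel2.
Every dependency is enforceable on the fragments, so the decomposition is dependency-preserving.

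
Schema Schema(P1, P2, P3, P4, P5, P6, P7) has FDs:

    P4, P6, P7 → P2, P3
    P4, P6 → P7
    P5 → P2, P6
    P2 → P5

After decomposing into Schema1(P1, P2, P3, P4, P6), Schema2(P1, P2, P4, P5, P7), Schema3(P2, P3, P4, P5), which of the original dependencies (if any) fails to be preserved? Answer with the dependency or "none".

P4, P6, P7 → P2, P3: restricted closure across fragments reaches P2, P3.
P4, P6 → P7: restricted closure across fragments reaches P7.
P5 → P2, P6: restricted closure across fragments reaches P2, P6.
P2 → P5 lies within Schema2.
Every dependency is enforceable on the fragments, so the decomposition is dependency-preserving.

none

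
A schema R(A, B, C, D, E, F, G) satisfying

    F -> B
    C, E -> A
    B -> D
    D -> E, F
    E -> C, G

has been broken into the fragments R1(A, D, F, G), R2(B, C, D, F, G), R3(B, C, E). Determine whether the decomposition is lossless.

Chase test. Columns are A, B, C, D, E, F, G; row i has aⱼ where attribute j ∈ Ri, else bᵢⱼ.
Initial tableau (one row per fragment):
  row 1: a1 b12 b13 a4 b15 a6 a7
  row 2: b21 a2 a3 a4 b25 a6 a7
  row 3: b31 a2 a3 b34 a5 b36 b37
Rows 1 and 2 agree on F; apply F→B and equate their B entries.
Rows 1 and 3 agree on B; apply B→D and equate their D entries.
Rows 1 and 2 agree on D; apply D→E, F and equate their E, F entries.
Rows 1 and 3 agree on D; apply D→E, F and equate their E, F entries.
Rows 1 and 2 agree on E; apply E→C, G and equate their C, G entries.
Rows 1 and 3 agree on E; apply E→C, G and equate their C, G entries.
Rows 1 and 2 agree on C, E; apply C, E→A and equate their A entries.
Rows 1 and 3 agree on C, E; apply C, E→A and equate their A entries.
Row 1 is now all distinguished symbols — the join is lossless.

Yes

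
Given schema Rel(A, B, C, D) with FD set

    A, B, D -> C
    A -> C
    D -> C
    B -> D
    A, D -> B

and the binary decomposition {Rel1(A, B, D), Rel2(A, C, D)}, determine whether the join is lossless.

Yes

Common attributes: Rel1 ∩ Rel2 = {A, D}.
Closure of {A, D}: A → C applies, adding C; A, D → B applies, adding B. So (A, D)⁺ = {A, B, C, D}.
This closure contains every attribute of Rel1, so Rel1 ∩ Rel2 → Rel1. The join is lossless.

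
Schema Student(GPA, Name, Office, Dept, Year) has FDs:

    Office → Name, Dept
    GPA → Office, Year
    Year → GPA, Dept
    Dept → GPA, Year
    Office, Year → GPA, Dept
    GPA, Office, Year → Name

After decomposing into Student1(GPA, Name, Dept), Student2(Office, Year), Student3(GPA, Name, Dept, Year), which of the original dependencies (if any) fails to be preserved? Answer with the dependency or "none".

Office → Name, Dept: restricted closure across fragments reaches Name, Dept.
GPA → Office, Year: restricted closure across fragments reaches Office, Year.
Year → GPA, Dept lies within Student3.
Dept → GPA, Year lies within Student3.
Office, Year → GPA, Dept: restricted closure across fragments reaches GPA, Dept.
GPA, Office, Year → Name: restricted closure across fragments reaches Name.
Every dependency is enforceable on the fragments, so the decomposition is dependency-preserving.

none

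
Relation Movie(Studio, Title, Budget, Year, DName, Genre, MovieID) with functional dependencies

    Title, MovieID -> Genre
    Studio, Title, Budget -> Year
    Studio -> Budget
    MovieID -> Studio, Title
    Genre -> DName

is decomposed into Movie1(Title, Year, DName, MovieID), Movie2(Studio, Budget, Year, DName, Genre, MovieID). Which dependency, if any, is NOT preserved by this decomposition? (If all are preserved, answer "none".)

Check Studio, Title, Budget → Year: no single fragment contains all of {Studio, Title, Budget, Year}, and the restricted closure of {Studio, Title, Budget} across the fragments never reaches {Year}.
Title, MovieID → Genre is preserved.
Studio → Budget is preserved.
MovieID → Studio, Title is preserved.
Genre → DName is preserved.

Studio, Title, Budget -> Year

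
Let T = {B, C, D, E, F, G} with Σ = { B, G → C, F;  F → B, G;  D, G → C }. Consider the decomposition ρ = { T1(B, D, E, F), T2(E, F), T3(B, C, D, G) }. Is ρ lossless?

No

Chase test. Columns are B, C, D, E, F, G; row i has aⱼ where attribute j ∈ Ti, else bᵢⱼ.
Initial tableau (one row per fragment):
  row 1: a1 b12 a3 a4 a5 b16
  row 2: b21 b22 b23 a4 a5 b26
  row 3: a1 a2 a3 b34 b35 a6
Rows 1 and 2 agree on F; apply F→B, G and equate their B, G entries.
Rows 1 and 2 agree on B, G; apply B, G→C, F and equate their C, F entries.
No row becomes fully distinguished — the join is lossy.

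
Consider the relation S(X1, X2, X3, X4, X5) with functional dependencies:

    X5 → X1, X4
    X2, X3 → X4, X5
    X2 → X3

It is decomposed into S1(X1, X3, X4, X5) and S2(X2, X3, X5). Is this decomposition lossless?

Yes

Common attributes: S1 ∩ S2 = {X3, X5}.
Closure of {X3, X5}: X5 → X1, X4 applies, adding X1, X4. So (X3, X5)⁺ = {X1, X3, X4, X5}.
This closure contains every attribute of S1, so S1 ∩ S2 → S1. The join is lossless.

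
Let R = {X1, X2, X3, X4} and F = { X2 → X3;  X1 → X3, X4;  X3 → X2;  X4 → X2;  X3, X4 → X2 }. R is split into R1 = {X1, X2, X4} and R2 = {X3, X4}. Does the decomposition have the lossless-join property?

Common attributes: R1 ∩ R2 = {X4}.
Closure of {X4}: X4 → X2 applies, adding X2; X2 → X3 applies, adding X3. So (X4)⁺ = {X2, X3, X4}.
This closure contains every attribute of R2, so R1 ∩ R2 → R2. The join is lossless.

Yes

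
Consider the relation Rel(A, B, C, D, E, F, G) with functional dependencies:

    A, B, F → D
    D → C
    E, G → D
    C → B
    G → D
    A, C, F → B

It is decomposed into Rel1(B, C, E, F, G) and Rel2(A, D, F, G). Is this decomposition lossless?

Common attributes: Rel1 ∩ Rel2 = {F, G}.
Closure of {F, G}: G → D applies, adding D; D → C applies, adding C; C → B applies, adding B. So (F, G)⁺ = {B, C, D, F, G}.
The closure contains neither all of Rel1 = {B, C, E, F, G} nor all of Rel2 = {A, D, F, G}, so the common attributes are not a superkey of either fragment. The join is lossy.

No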